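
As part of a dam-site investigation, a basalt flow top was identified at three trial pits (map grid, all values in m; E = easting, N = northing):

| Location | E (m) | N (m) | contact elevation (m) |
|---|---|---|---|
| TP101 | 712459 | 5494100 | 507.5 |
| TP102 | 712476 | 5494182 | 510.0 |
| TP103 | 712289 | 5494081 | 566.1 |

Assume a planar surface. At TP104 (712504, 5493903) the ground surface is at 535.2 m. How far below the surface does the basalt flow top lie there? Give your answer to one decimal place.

64.3 m

Two edge vectors: TP101→TP102 = (17, 82, 2.5), TP101→TP103 = (-170, -19, 58.6).
Normal n = (TP101→TP102) × (TP101→TP103) = (4852.7, -1421.2, 13617).
So ∂z/∂E = −n_x/n_z = −0.356370713 and ∂z/∂N = −n_y/n_z = 0.104369538.
Intercept c from TP101: 507.5 + 253899.52 − 573416.68 = −319009.66.
At (712504, 5493903): z_contact = −253915.56 + 573396.12 − 319009.66 = 470.90 m.
Depth below ground = 535.2 − 470.90 = 64.3 m.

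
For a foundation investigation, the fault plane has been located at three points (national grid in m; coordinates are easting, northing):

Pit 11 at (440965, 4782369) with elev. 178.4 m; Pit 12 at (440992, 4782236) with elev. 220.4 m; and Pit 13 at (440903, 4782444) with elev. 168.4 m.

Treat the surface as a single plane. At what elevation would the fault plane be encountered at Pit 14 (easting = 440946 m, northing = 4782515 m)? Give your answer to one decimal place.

129.2 m

Two edge vectors: Pit 11→Pit 12 = (27, -133, 42), Pit 11→Pit 13 = (-62, 75, -10).
Normal n = (Pit 11→Pit 12) × (Pit 11→Pit 13) = (-1820, -2334, -6221).
So ∂z/∂easting = −n_x/n_z = −0.292557467 and ∂z/∂northing = −n_y/n_z = −0.375180839.
Intercept c from Pit 11: 178.4 + 129007.60 + 1794253.21 = 1923439.22.
At (440946, 4782515): z = −129002.0 − 1794308.0 + 1923439.22 = 129.2 m.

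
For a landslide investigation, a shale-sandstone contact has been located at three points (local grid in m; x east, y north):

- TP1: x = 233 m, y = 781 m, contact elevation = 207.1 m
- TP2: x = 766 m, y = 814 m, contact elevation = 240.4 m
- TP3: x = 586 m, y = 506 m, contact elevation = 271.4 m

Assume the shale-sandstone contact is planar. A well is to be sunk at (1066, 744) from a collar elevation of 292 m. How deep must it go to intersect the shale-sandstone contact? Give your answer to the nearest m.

20 m

Two edge vectors: TP1→TP2 = (533, 33, 33.3), TP1→TP3 = (353, -275, 64.3).
Normal n = (TP1→TP2) × (TP1→TP3) = (11279.4, -22517, -158224).
So ∂z/∂x = −n_x/n_z = 0.07129 and ∂z/∂y = −n_y/n_z = −0.14231.
Intercept c from TP1: 207.1 − 16.61 + 111.14 = 301.63.
At (1066, 744): z_contact = 76.0 − 105.9 + 301.63 = 271.7 m.
Depth below ground = 292 − 271.7 = 20 m.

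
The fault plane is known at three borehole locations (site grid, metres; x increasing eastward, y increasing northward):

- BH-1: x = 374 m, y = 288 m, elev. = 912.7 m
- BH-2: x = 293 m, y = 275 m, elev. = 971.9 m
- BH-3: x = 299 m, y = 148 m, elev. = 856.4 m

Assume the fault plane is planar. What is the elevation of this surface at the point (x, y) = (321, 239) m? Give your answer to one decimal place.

Two edge vectors: BH-1→BH-2 = (-81, -13, 59.2), BH-1→BH-3 = (-75, -140, -56.3).
Normal n = (BH-1→BH-2) × (BH-1→BH-3) = (9019.9, -9000.3, 10365).
So ∂z/∂x = −n_x/n_z = −0.87023 and ∂z/∂y = −n_y/n_z = 0.86834.
Intercept c from BH-1: 912.7 + 325.46 − 250.08 = 988.08.
At (321, 239): z = −279.3 + 207.5 + 988.08 = 916.3 m.

916.3 m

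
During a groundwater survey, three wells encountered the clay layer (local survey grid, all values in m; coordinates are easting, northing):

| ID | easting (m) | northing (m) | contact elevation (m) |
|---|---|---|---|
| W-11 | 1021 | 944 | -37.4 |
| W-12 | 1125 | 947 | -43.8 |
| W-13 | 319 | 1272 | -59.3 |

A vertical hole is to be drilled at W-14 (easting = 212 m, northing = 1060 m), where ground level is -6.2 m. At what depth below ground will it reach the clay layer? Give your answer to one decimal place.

7.5 m

Two edge vectors: W-11→W-12 = (104, 3, -6.4), W-11→W-13 = (-702, 328, -21.9).
Normal n = (W-11→W-12) × (W-11→W-13) = (2033.5, 6770.4, 36218).
So ∂z/∂easting = −n_x/n_z = −0.056146 and ∂z/∂northing = −n_y/n_z = −0.186935.
Intercept c from W-11: -37.4 + 57.33 + 176.47 = 196.39.
At (212, 1060): z_contact = −11.90 − 198.15 + 196.39 = -13.66 m.
Depth below ground = -6.2 − (-13.66) = 7.5 m.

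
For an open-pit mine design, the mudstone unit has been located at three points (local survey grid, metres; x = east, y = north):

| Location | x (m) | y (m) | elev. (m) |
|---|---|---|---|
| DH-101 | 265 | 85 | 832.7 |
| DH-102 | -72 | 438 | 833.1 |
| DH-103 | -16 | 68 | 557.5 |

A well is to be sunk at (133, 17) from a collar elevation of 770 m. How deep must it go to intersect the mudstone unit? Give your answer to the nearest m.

120 m

Two edge vectors: DH-101→DH-102 = (-337, 353, 0.4), DH-101→DH-103 = (-281, -17, -275.2).
Normal n = (DH-101→DH-102) × (DH-101→DH-103) = (-97138.8, -92854.8, 104922).
So ∂z/∂x = −n_x/n_z = 0.92582 and ∂z/∂y = −n_y/n_z = 0.88499.
Intercept c from DH-101: 832.7 − 245.34 − 75.22 = 512.13.
At (133, 17): z_contact = 123.1 + 15.0 + 512.13 = 650.3 m.
Depth below ground = 770 − 650.3 = 120 m.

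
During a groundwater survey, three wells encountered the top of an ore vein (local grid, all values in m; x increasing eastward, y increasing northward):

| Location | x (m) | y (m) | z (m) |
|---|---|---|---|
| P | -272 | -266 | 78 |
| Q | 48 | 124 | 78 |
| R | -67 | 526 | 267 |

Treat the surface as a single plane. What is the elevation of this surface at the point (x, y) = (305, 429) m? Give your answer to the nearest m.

Let the plane be z = a·x + b·y + c.
Q−P: 320a + 390b = 0;  R−P: 205a + 792b = 189.
Solving gives a = −0.42487, b = 0.34861.
Then c = 78 − a·-272 − b·-266 = 55.17.
At (305, 429): z = −129.6 + 149.6 + 55.17 = 75.1 m.

75 m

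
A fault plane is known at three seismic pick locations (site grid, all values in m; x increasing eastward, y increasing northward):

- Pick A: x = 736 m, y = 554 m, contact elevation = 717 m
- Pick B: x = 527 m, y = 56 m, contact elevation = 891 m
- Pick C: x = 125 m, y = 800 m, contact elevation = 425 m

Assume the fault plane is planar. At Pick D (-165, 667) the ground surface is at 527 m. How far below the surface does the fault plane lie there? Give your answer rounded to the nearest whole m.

Two edge vectors: Pick A→Pick B = (-209, -498, 174), Pick A→Pick C = (-611, 246, -292).
Normal n = (Pick A→Pick B) × (Pick A→Pick C) = (102612, -167342, -355692).
So ∂z/∂x = −n_x/n_z = 0.28849 and ∂z/∂y = −n_y/n_z = −0.47047.
Intercept c from Pick A: 717 − 212.33 + 260.64 = 765.31.
At (-165, 667): z_contact = −47.6 − 313.8 + 765.31 = 403.9 m.
Depth below ground = 527 − 403.9 = 123 m.

123 m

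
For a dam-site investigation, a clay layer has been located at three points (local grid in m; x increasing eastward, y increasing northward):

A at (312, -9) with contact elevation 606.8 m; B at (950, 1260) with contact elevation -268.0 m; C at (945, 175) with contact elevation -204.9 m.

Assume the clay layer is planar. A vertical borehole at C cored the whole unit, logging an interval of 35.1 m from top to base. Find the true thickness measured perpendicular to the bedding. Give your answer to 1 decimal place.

21.7 m

Two edge vectors: A→B = (638, 1269, -874.8), A→C = (633, 184, -811.7).
Normal n = (A→B) × (A→C) = (-869084.1, -35883.8, -685885).
So ∂z/∂x = −n_x/n_z = −1.26710 and ∂z/∂y = −n_y/n_z = −0.05232.
|∇z| = √(a²+b²) = 1.26818, so dip δ = arctan(1.26818) = 51.74°.
True thickness = vertical thickness × cos δ = 35.1 × cos 51.74° = 21.7 m.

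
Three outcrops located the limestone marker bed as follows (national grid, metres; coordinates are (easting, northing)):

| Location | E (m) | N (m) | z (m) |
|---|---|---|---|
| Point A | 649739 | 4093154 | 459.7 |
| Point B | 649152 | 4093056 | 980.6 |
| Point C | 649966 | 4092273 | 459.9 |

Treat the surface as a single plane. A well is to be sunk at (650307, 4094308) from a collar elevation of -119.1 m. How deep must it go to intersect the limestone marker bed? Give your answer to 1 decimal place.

Let the plane be z = a·E + b·N + c.
Point B−Point A: −587a − 98b = 520.9;  Point C−Point A: 227a − 881b = 0.2.
Solving gives a = −0.850758723, b = −0.219434995.
Then c = 459.7 − a·649739 − b·4093154 = 1451412.05.
At (650307, 4094308): z_contact = −553254.35 − 898434.45 + 1451412.05 = -276.76 m.
Depth below ground = -119.1 − (-276.76) = 157.7 m.

157.7 m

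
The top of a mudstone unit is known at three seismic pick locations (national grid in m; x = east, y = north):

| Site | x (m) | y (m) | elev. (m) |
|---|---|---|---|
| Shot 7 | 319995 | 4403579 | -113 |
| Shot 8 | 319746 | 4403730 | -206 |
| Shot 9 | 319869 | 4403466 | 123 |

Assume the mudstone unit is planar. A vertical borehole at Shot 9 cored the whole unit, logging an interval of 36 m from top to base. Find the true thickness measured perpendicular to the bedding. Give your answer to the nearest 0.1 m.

Two edge vectors: Shot 7→Shot 8 = (-249, 151, -93), Shot 7→Shot 9 = (-126, -113, 236).
Normal n = (Shot 7→Shot 8) × (Shot 7→Shot 9) = (25127, 70482, 47163).
So ∂z/∂x = −n_x/n_z = −0.53277 and ∂z/∂y = −n_y/n_z = −1.49443.
|∇z| = √(a²+b²) = 1.58656, so dip δ = arctan(1.58656) = 57.78°.
True thickness = vertical thickness × cos δ = 36 × cos 57.78° = 19.2 m.

19.2 m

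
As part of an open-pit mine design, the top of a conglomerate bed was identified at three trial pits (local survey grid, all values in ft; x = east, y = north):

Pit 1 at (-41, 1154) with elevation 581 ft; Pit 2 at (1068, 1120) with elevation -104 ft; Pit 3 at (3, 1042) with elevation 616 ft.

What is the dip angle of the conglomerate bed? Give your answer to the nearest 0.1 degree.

Two edge vectors: Pit 1→Pit 2 = (1109, -34, -685), Pit 1→Pit 3 = (44, -112, 35).
Normal n = (Pit 1→Pit 2) × (Pit 1→Pit 3) = (-77910, -68955, -122712).
So ∂z/∂x = −n_x/n_z = −0.63490 and ∂z/∂y = −n_y/n_z = −0.56193.
Gradient magnitude |∇z| = √(a² + b²) = √(0.40310 + 0.31576) = 0.84786.
True dip = arctan(0.84786) = 40.3°, dipping toward NE (azimuth ≈ 048°).

40.3°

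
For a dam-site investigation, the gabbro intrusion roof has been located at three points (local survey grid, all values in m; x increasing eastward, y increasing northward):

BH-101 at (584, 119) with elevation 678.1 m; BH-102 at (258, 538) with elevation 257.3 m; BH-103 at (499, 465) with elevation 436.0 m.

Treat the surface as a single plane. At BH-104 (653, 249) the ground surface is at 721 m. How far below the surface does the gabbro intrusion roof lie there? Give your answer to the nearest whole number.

76 m

Let the plane be z = a·x + b·y + c.
BH-102−BH-101: −326a + 419b = −420.8;  BH-103−BH-101: −85a + 346b = −242.1.
Solving gives a = 0.57212, b = −0.55916.
Then c = 678.1 − a·584 − b·119 = 410.52.
At (653, 249): z_contact = 373.6 − 139.2 + 410.52 = 644.9 m.
Depth below ground = 721 − 644.9 = 76 m.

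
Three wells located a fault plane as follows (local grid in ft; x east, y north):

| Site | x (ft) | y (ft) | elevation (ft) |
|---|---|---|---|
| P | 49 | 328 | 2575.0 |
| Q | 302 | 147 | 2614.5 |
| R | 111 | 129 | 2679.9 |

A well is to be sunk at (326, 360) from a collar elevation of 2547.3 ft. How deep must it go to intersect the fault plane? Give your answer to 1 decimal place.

70.8 ft

Let the plane be z = a·x + b·y + c.
Q−P: 253a − 181b = 39.5;  R−P: 62a − 199b = 104.9.
Solving gives a = −0.28438, b = −0.61574.
Then c = 2575 − a·49 − b·328 = 2790.90.
At (326, 360): z_contact = −92.71 − 221.67 + 2790.90 = 2476.52 ft.
Depth below ground = 2547.3 − 2476.52 = 70.8 ft.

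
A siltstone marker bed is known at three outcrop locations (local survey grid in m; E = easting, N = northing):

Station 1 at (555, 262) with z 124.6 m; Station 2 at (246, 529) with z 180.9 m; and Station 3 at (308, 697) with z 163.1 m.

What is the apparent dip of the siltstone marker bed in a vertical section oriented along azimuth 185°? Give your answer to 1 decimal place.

2.7°

Let the plane be z = a·E + b·N + c.
Station 2−Station 1: −309a + 267b = 56.3;  Station 3−Station 1: −247a + 435b = 38.5.
Solving gives a = −0.20756, b = −0.02935.
Unit vector along 185° is (sin 185°, cos 185°) = (-0.0872, -0.9962).
Slope in that direction = a·(-0.0872) + b·(-0.9962) = 0.04733.
Apparent dip = arctan|0.04733| = 2.7° (true dip is 11.8°, so apparent ≤ true as expected).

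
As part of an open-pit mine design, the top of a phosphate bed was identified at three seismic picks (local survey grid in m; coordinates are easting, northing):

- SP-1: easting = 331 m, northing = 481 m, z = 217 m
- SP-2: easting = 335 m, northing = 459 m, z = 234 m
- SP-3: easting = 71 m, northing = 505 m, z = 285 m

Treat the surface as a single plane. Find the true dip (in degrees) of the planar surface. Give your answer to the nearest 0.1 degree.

42.0°

Let the plane be z = a·easting + b·northing + c.
SP-2−SP-1: 4a − 22b = 17;  SP-3−SP-1: −260a + 24b = 68.
Solving gives a = −0.33855, b = −0.83428.
Gradient magnitude |∇z| = √(a² + b²) = √(0.11462 + 0.69603) = 0.90036.
True dip = arctan(0.90036) = 42.0°, dipping toward NNE (azimuth ≈ 022°).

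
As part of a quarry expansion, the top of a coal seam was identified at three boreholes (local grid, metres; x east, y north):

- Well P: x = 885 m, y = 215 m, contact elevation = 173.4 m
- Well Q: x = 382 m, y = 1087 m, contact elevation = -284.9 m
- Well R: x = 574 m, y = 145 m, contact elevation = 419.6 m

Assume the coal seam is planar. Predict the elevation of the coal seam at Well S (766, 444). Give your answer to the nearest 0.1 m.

45.2 m

Let the plane be z = a·x + b·y + c.
Well Q−Well P: −503a + 872b = −458.3;  Well R−Well P: −311a − 70b = 246.2.
Solving gives a = −0.595967, b = −0.869348.
Then c = 173.4 − a·885 − b·215 = 887.74.
At (766, 444): z = −456.5 − 386.0 + 887.74 = 45.2 m.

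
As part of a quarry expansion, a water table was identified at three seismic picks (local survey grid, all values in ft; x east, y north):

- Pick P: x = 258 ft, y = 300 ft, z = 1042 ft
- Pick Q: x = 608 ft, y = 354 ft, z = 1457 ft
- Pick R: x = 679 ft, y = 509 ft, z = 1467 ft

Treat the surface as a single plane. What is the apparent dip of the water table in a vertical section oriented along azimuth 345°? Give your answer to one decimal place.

39.5°

Two edge vectors: Pick P→Pick Q = (350, 54, 415), Pick P→Pick R = (421, 209, 425).
Normal n = (Pick P→Pick Q) × (Pick P→Pick R) = (-63785, 25965, 50416).
So ∂z/∂x = −n_x/n_z = 1.26517 and ∂z/∂y = −n_y/n_z = −0.51502.
Unit vector along 345° is (sin 345°, cos 345°) = (-0.2588, 0.9659).
Slope in that direction = a·(-0.2588) + b·(0.9659) = −0.82492.
Apparent dip = arctan|0.82492| = 39.5° (true dip is 53.8°, so apparent ≤ true as expected).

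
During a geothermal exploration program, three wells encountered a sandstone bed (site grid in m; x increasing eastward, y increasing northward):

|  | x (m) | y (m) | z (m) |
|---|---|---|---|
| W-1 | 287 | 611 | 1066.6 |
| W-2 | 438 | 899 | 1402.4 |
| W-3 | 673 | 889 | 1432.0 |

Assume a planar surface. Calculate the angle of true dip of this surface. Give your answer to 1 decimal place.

47.5°

Let the plane be z = a·x + b·y + c.
W-2−W-1: 151a + 288b = 335.8;  W-3−W-1: 386a + 278b = 365.4.
Solving gives a = 0.17174, b = 1.07593.
Gradient magnitude |∇z| = √(a² + b²) = √(0.02950 + 1.15762) = 1.08955.
True dip = arctan(1.08955) = 47.5°, dipping toward S (azimuth ≈ 189°).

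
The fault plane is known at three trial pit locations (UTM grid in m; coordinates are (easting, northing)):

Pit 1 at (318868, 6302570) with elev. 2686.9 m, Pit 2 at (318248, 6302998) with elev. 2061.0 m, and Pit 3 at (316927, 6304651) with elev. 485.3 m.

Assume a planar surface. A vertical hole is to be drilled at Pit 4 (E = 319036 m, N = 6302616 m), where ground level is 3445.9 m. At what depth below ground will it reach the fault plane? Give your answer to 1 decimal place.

642.3 m

Let the plane be z = a·E + b·N + c.
Pit 2−Pit 1: −620a + 428b = −625.9;  Pit 3−Pit 1: −1941a + 2081b = −2201.6.
Solving gives a = 0.783971820, b = −0.326723065.
Then c = 2686.9 − a·318868 − b·6302570 = 1811898.36.
At (319036, 6302616): z_contact = 250115.23 − 2059210.02 + 1811898.36 = 2803.58 m.
Depth below ground = 3445.9 − 2803.58 = 642.3 m.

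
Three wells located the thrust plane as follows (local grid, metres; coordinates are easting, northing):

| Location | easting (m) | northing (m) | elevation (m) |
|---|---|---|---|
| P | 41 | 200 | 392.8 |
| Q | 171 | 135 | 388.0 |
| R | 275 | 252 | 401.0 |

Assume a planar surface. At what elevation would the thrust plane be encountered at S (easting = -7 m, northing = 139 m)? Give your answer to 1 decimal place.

Let the plane be z = a·easting + b·northing + c.
Q−P: 130a − 65b = −4.8;  R−P: 234a + 52b = 8.2.
Solving gives a = 0.01290, b = 0.09964.
Then c = 392.8 − a·41 − b·200 = 372.34.
At (-7, 139): z = −0.1 + 13.9 + 372.34 = 386.1 m.

386.1 m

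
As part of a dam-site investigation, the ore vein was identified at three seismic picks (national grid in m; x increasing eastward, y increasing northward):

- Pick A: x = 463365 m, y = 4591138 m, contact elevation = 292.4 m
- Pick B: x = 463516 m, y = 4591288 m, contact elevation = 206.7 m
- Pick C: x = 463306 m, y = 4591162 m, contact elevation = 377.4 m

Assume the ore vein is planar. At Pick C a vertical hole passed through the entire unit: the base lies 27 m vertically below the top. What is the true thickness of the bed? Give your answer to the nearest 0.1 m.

Two edge vectors: Pick A→Pick B = (151, 150, -85.7), Pick A→Pick C = (-59, 24, 85).
Normal n = (Pick A→Pick B) × (Pick A→Pick C) = (14806.8, -7778.7, 12474).
So ∂z/∂x = −n_x/n_z = −1.18701 and ∂z/∂y = −n_y/n_z = 0.62359.
|∇z| = √(a²+b²) = 1.34085, so dip δ = arctan(1.34085) = 53.28°.
True thickness = vertical thickness × cos δ = 27 × cos 53.28° = 16.1 m.

16.1 m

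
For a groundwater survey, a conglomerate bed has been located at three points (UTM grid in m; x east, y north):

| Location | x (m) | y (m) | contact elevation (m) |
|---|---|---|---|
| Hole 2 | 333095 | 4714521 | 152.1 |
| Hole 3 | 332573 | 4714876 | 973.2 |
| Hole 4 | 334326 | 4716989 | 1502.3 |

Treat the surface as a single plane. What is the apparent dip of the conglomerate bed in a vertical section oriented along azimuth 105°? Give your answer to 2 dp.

Let the plane be z = a·x + b·y + c.
Hole 3−Hole 2: −522a + 355b = 821.1;  Hole 4−Hole 2: 1231a + 2468b = 1350.2.
Solving gives a = −0.89674, b = 0.99436.
Unit vector along 105° is (sin 105°, cos 105°) = (0.9659, -0.2588).
Slope in that direction = a·(0.9659) + b·(-0.2588) = −1.12355.
Apparent dip = arctan|1.12355| = 48.33° (true dip is 53.2°, so apparent ≤ true as expected).

48.33°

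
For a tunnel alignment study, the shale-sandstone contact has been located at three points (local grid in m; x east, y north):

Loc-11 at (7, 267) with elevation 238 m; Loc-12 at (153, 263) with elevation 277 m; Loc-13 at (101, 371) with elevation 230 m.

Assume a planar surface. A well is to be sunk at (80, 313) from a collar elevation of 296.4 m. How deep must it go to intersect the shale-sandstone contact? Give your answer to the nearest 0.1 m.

Let the plane be z = a·x + b·y + c.
Loc-12−Loc-11: 146a − 4b = 39;  Loc-13−Loc-11: 94a + 104b = −8.
Solving gives a = 0.25861, b = −0.31067.
Then c = 238 − a·7 − b·267 = 319.14.
At (80, 313): z_contact = 20.69 − 97.24 + 319.14 = 242.59 m.
Depth below ground = 296.4 − 242.59 = 53.8 m.

53.8 m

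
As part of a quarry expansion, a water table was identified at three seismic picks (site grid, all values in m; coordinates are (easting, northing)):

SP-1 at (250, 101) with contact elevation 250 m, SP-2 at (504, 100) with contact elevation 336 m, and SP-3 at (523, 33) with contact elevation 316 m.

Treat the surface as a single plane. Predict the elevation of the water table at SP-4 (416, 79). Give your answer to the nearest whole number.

Let the plane be z = a·E + b·N + c.
SP-2−SP-1: 254a − 1b = 86;  SP-3−SP-1: 273a − 68b = 66.
Solving gives a = 0.34014, b = 0.39496.
Then c = 250 − a·250 − b·101 = 125.07.
At (416, 79): z = 141.5 + 31.2 + 125.07 = 297.8 m.

298 m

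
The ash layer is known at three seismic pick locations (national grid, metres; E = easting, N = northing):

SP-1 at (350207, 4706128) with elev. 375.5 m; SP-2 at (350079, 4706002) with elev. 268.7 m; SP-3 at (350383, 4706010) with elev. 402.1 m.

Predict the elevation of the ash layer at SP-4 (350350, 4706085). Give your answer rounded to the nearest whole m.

419 m

Let the plane be z = a·E + b·N + c.
SP-2−SP-1: −128a − 126b = −106.8;  SP-3−SP-1: 176a − 118b = 26.6.
Solving gives a = 0.42795064, b = 0.41287554.
Then c = 375.5 − a·350207 − b·4706128 = −2092540.93.
At (350350, 4706085): z = 149932.5 + 1943027.4 − 2092540.93 = 418.9 m.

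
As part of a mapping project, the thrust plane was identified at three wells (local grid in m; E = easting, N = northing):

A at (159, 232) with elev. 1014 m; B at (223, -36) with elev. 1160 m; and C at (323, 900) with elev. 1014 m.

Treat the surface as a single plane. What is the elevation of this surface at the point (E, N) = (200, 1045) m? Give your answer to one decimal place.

Let the plane be z = a·E + b·N + c.
B−A: 64a − 268b = 146;  C−A: 164a + 668b = 0.
Solving gives a = 1.124839, b = −0.276158.
Then c = 1014 − a·159 − b·232 = 899.22.
At (200, 1045): z = 225.0 − 288.6 + 899.22 = 835.6 m.

835.6 m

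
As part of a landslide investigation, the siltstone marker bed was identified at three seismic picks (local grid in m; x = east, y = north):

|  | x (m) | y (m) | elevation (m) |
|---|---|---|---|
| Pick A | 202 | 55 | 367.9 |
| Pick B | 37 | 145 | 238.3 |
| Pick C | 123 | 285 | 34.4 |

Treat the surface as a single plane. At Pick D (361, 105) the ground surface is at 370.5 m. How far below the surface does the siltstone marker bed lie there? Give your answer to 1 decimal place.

Let the plane be z = a·x + b·y + c.
Pick B−Pick A: −165a + 90b = −129.6;  Pick C−Pick A: −79a + 230b = −333.5.
Solving gives a = −0.00671, b = −1.45231.
Then c = 367.9 − a·202 − b·55 = 449.13.
At (361, 105): z_contact = −2.42 − 152.49 + 449.13 = 294.22 m.
Depth below ground = 370.5 − 294.22 = 76.3 m.

76.3 m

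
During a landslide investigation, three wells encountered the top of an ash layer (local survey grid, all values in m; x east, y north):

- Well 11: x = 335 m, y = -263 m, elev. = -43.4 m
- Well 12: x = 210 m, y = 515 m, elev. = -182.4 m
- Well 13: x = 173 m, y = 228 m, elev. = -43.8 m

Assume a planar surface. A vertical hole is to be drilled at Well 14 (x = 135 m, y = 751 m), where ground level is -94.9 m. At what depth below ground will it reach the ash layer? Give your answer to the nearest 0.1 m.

90.7 m

Two edge vectors: Well 11→Well 12 = (-125, 778, -139), Well 11→Well 13 = (-162, 491, -0.4).
Normal n = (Well 11→Well 12) × (Well 11→Well 13) = (67937.8, 22468, 64661).
So ∂z/∂x = −n_x/n_z = −1.05068 and ∂z/∂y = −n_y/n_z = −0.34747.
Intercept c from Well 11: -43.4 + 351.98 − 91.39 = 217.19.
At (135, 751): z_contact = −141.84 − 260.95 + 217.19 = -185.60 m.
Depth below ground = -94.9 − (-185.60) = 90.7 m.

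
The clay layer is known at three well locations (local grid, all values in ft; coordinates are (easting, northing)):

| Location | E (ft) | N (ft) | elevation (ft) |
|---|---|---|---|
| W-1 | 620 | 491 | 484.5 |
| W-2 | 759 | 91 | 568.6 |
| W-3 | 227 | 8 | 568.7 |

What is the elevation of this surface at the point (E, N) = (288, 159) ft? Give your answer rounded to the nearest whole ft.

540 ft

Let the plane be z = a·E + b·N + c.
W-2−W-1: 139a − 400b = 84.1;  W-3−W-1: −393a − 483b = 84.2.
Solving gives a = 0.03094, b = −0.19950.
Then c = 484.5 − a·620 − b·491 = 563.27.
At (288, 159): z = 8.9 − 31.7 + 563.27 = 540.5 ft.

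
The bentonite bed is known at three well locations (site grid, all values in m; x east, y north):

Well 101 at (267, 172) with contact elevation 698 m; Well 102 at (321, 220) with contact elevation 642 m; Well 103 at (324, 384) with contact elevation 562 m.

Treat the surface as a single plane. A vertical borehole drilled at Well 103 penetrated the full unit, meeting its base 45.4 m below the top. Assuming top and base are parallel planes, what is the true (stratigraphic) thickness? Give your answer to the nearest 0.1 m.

35.9 m

Let the plane be z = a·x + b·y + c.
Well 102−Well 101: 54a + 48b = −56;  Well 103−Well 101: 57a + 212b = −136.
Solving gives a = −0.61341, b = −0.47658.
|∇z| = √(a²+b²) = 0.77679, so dip δ = arctan(0.77679) = 37.84°.
True thickness = vertical thickness × cos δ = 45.4 × cos 37.84° = 35.9 m.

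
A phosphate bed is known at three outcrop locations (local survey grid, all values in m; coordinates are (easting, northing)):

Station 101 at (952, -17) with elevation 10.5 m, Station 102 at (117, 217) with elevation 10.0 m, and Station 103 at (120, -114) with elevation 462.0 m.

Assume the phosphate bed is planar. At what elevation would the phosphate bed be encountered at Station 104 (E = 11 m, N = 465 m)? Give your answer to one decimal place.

Let the plane be z = a·E + b·N + c.
Station 102−Station 101: −835a + 234b = −0.5;  Station 103−Station 101: −832a − 97b = 451.5.
Solving gives a = −0.38306, b = −1.36903.
Then c = 10.5 − a·952 − b·-17 = 351.90.
At (11, 465): z = −4.2 − 636.6 + 351.90 = -288.9 m.

-288.9 m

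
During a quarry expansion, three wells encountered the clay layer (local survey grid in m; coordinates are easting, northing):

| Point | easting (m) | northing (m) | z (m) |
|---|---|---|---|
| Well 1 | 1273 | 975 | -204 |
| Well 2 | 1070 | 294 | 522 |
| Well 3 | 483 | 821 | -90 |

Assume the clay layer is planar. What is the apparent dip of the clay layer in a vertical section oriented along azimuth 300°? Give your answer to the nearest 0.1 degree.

31.0°

Let the plane be z = a·easting + b·northing + c.
Well 2−Well 1: −203a − 681b = 726;  Well 3−Well 1: −790a − 154b = 114.
Solving gives a = 0.06743, b = −1.08618.
Unit vector along 300° is (sin 300°, cos 300°) = (-0.8660, 0.5000).
Slope in that direction = a·(-0.8660) + b·(0.5000) = −0.60149.
Apparent dip = arctan|0.60149| = 31.0° (true dip is 47.4°, so apparent ≤ true as expected).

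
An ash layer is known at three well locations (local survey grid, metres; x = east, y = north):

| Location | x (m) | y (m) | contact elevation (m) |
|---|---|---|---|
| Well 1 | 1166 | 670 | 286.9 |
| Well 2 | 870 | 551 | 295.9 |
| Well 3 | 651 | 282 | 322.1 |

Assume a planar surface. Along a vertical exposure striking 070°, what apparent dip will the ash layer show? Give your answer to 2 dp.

Two edge vectors: Well 1→Well 2 = (-296, -119, 9), Well 1→Well 3 = (-515, -388, 35.2).
Normal n = (Well 1→Well 2) × (Well 1→Well 3) = (-696.8, 5784.2, 53563).
So ∂z/∂x = −n_x/n_z = 0.01301 and ∂z/∂y = −n_y/n_z = −0.10799.
Unit vector along 070° is (sin 70°, cos 70°) = (0.9397, 0.3420).
Slope in that direction = a·(0.9397) + b·(0.3420) = −0.02471.
Apparent dip = arctan|0.02471| = 1.42° (true dip is 6.2°, so apparent ≤ true as expected).

1.42°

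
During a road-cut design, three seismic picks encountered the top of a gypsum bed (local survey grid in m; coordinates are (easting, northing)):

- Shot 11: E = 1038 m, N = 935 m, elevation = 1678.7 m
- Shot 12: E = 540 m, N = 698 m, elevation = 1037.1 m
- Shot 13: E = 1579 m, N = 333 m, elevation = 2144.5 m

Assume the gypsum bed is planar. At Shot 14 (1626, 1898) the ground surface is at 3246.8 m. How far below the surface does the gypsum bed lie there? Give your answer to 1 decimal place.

626.8 m

Let the plane be z = a·E + b·N + c.
Shot 12−Shot 11: −498a − 237b = −641.6;  Shot 13−Shot 11: 541a − 602b = 465.8.
Solving gives a = 1.160333, b = 0.269004.
Then c = 1678.7 − a·1038 − b·935 = 222.76.
At (1626, 1898): z_contact = 1886.70 + 510.57 + 222.76 = 2620.03 m.
Depth below ground = 3246.8 − 2620.03 = 626.8 m.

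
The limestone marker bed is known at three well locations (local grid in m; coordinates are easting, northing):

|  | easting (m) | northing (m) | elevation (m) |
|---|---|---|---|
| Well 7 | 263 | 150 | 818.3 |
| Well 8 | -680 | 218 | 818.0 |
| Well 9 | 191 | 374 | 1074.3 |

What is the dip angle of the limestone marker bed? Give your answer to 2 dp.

49.56°

Let the plane be z = a·easting + b·northing + c.
Well 8−Well 7: −943a + 68b = −0.3;  Well 9−Well 7: −72a + 224b = 256.
Solving gives a = 0.08469, b = 1.17008.
Gradient magnitude |∇z| = √(a² + b²) = √(0.00717 + 1.36909) = 1.17314.
True dip = arctan(1.17314) = 49.56°, dipping toward S (azimuth ≈ 184°).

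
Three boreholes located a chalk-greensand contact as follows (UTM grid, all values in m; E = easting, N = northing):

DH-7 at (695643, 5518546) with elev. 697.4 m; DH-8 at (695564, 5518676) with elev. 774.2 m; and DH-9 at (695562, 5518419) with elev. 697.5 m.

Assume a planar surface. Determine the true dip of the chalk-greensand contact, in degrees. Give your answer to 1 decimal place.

Let the plane be z = a·E + b·N + c.
DH-8−DH-7: −79a + 130b = 76.8;  DH-9−DH-7: −81a − 127b = 0.1.
Solving gives a = −0.47496, b = 0.30214.
Gradient magnitude |∇z| = √(a² + b²) = √(0.22559 + 0.09129) = 0.56292.
True dip = arctan(0.56292) = 29.4°, dipping toward ESE (azimuth ≈ 122°).

29.4°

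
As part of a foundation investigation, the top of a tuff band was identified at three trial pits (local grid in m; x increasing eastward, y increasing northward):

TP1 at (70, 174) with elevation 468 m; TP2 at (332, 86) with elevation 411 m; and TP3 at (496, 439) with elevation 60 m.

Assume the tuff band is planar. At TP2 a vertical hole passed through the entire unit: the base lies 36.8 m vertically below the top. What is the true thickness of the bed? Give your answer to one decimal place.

Let the plane be z = a·x + b·y + c.
TP2−TP1: 262a − 88b = −57;  TP3−TP1: 426a + 265b = −408.
Solving gives a = −0.47709, b = −0.77269.
|∇z| = √(a²+b²) = 0.90810, so dip δ = arctan(0.90810) = 42.24°.
True thickness = vertical thickness × cos δ = 36.8 × cos 42.24° = 27.2 m.

27.2 m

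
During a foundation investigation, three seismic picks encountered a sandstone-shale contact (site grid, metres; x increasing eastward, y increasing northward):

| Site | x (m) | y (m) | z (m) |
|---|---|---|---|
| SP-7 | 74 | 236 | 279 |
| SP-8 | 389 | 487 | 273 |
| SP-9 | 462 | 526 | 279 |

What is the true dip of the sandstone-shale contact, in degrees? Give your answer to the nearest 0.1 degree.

25.7°

Two edge vectors: SP-7→SP-8 = (315, 251, -6), SP-7→SP-9 = (388, 290, 0).
Normal n = (SP-7→SP-8) × (SP-7→SP-9) = (1740, -2328, -6038).
So ∂z/∂x = −n_x/n_z = 0.28817 and ∂z/∂y = −n_y/n_z = −0.38556.
Gradient magnitude |∇z| = √(a² + b²) = √(0.08304 + 0.14866) = 0.48135.
True dip = arctan(0.48135) = 25.7°, dipping toward NW (azimuth ≈ 323°).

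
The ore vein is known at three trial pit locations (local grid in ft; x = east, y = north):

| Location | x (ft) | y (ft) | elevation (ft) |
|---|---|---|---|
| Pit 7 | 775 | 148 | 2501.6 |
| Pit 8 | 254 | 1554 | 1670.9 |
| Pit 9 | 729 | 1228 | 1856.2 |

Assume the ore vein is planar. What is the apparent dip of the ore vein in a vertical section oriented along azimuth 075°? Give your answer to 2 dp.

9.92°

Two edge vectors: Pit 7→Pit 8 = (-521, 1406, -830.7), Pit 7→Pit 9 = (-46, 1080, -645.4).
Normal n = (Pit 7→Pit 8) × (Pit 7→Pit 9) = (-10276.4, -298041.2, -498004).
So ∂z/∂x = −n_x/n_z = −0.02064 and ∂z/∂y = −n_y/n_z = −0.59847.
Unit vector along 075° is (sin 75°, cos 75°) = (0.9659, 0.2588).
Slope in that direction = a·(0.9659) + b·(0.2588) = −0.17483.
Apparent dip = arctan|0.17483| = 9.92° (true dip is 30.9°, so apparent ≤ true as expected).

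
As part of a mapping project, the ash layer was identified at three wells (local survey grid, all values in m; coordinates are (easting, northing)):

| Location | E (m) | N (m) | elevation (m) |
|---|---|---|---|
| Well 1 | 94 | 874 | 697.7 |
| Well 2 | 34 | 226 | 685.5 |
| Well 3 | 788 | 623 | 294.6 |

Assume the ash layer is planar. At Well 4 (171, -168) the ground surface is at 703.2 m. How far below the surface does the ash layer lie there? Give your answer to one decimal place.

121.5 m

Let the plane be z = a·E + b·N + c.
Well 2−Well 1: −60a − 648b = −12.2;  Well 3−Well 1: 694a − 251b = −403.1.
Solving gives a = −0.55543, b = 0.07026.
Then c = 697.7 − a·94 − b·874 = 688.51.
At (171, -168): z_contact = −94.98 − 11.80 + 688.51 = 581.73 m.
Depth below ground = 703.2 − 581.73 = 121.5 m.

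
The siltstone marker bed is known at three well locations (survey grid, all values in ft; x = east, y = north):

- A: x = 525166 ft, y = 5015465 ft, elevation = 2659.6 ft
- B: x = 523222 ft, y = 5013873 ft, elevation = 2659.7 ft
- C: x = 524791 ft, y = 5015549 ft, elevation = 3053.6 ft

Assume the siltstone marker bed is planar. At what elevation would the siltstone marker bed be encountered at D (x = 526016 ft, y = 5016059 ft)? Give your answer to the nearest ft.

Two edge vectors: A→B = (-1944, -1592, 0.1), A→C = (-375, 84, 394).
Normal n = (A→B) × (A→C) = (-627256.4, 765898.5, -760296).
So ∂z/∂x = −n_x/n_z = −0.82501605 and ∂z/∂y = −n_y/n_z = 1.00736884.
Intercept c from A: 2659.6 + 433270.38 − 5052423.16 = −4616493.18.
At (526016, 5016059): z = −433971.6 + 5053021.5 − 4616493.18 = 2556.7 ft.

2557 ft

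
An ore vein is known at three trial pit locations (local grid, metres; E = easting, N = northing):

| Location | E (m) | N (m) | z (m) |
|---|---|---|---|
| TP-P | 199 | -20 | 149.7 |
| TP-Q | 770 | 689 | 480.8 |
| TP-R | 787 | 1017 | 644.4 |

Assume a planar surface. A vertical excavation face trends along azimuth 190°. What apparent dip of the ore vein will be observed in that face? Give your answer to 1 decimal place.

25.9°

Let the plane be z = a·E + b·N + c.
TP-Q−TP-P: 571a + 709b = 331.1;  TP-R−TP-P: 588a + 1037b = 494.7.
Solving gives a = −0.04218, b = 0.50097.
Unit vector along 190° is (sin 190°, cos 190°) = (-0.1736, -0.9848).
Slope in that direction = a·(-0.1736) + b·(-0.9848) = −0.48603.
Apparent dip = arctan|0.48603| = 25.9° (true dip is 26.7°, so apparent ≤ true as expected).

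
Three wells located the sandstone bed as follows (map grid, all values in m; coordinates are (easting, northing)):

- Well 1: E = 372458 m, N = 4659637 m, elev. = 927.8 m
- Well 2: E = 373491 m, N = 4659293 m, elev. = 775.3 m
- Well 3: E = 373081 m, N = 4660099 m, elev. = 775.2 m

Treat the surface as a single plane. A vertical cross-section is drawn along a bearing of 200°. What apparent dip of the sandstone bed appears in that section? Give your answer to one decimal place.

8.3°

Let the plane be z = a·E + b·N + c.
Well 2−Well 1: 1033a − 344b = −152.5;  Well 3−Well 1: 623a + 462b = −152.6.
Solving gives a = −0.17779, b = −0.09056.
Unit vector along 200° is (sin 200°, cos 200°) = (-0.3420, -0.9397).
Slope in that direction = a·(-0.3420) + b·(-0.9397) = 0.14591.
Apparent dip = arctan|0.14591| = 8.3° (true dip is 11.3°, so apparent ≤ true as expected).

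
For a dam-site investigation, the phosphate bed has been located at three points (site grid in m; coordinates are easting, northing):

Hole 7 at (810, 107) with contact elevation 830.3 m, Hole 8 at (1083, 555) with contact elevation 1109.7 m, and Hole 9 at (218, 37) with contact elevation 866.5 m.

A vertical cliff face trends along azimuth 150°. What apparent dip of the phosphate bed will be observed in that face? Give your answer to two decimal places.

34.59°

Let the plane be z = a·easting + b·northing + c.
Hole 8−Hole 7: 273a + 448b = 279.4;  Hole 9−Hole 7: −592a − 70b = 36.2.
Solving gives a = −0.14537, b = 0.71224.
Unit vector along 150° is (sin 150°, cos 150°) = (0.5000, -0.8660).
Slope in that direction = a·(0.5000) + b·(-0.8660) = −0.68950.
Apparent dip = arctan|0.68950| = 34.59° (true dip is 36.0°, so apparent ≤ true as expected).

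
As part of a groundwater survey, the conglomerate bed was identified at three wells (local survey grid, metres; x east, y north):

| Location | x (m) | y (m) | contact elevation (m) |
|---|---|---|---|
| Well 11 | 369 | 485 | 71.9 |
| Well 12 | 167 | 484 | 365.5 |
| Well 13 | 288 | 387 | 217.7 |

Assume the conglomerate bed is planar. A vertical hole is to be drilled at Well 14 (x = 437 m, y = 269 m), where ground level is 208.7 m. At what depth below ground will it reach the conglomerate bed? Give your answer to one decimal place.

173.4 m

Let the plane be z = a·x + b·y + c.
Well 12−Well 11: −202a − 1b = 293.6;  Well 13−Well 11: −81a − 98b = 145.8.
Solving gives a = −1.45204, b = −0.28760.
Then c = 71.9 − a·369 − b·485 = 747.19.
At (437, 269): z_contact = −634.54 − 77.36 + 747.19 = 35.28 m.
Depth below ground = 208.7 − 35.28 = 173.4 m.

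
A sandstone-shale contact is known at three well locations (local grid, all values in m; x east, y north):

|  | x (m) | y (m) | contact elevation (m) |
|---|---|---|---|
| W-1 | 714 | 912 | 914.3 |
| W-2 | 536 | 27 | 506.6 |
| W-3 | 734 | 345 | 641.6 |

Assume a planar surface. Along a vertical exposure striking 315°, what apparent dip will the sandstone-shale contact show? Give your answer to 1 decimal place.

21.7°

Let the plane be z = a·x + b·y + c.
W-2−W-1: −178a − 885b = −407.7;  W-3−W-1: 20a − 567b = −272.7.
Solving gives a = −0.08576, b = 0.47793.
Unit vector along 315° is (sin 315°, cos 315°) = (-0.7071, 0.7071).
Slope in that direction = a·(-0.7071) + b·(0.7071) = 0.39859.
Apparent dip = arctan|0.39859| = 21.7° (true dip is 25.9°, so apparent ≤ true as expected).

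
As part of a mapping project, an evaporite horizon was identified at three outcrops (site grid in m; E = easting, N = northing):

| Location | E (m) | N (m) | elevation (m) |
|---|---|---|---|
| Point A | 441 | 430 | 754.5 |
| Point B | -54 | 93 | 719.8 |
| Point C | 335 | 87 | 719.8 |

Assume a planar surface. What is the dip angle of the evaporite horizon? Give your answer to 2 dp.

Two edge vectors: Point A→Point B = (-495, -337, -34.7), Point A→Point C = (-106, -343, -34.7).
Normal n = (Point A→Point B) × (Point A→Point C) = (-208.2, -13498.3, 134063).
So ∂z/∂E = −n_x/n_z = 0.00155 and ∂z/∂N = −n_y/n_z = 0.10069.
Gradient magnitude |∇z| = √(a² + b²) = √(0.00000 + 0.01014) = 0.10070.
True dip = arctan(0.10070) = 5.75°, dipping toward S (azimuth ≈ 181°).

5.75°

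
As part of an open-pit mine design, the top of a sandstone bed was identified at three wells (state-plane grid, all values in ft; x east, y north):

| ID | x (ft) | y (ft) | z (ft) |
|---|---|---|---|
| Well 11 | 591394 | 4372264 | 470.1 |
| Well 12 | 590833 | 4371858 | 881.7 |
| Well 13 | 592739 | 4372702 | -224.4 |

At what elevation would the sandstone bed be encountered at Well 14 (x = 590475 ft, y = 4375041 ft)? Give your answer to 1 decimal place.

Let the plane be z = a·x + b·y + c.
Well 12−Well 11: −561a − 406b = 411.6;  Well 13−Well 11: 1345a + 438b = −694.5.
Solving gives a = −0.338556760, b = −0.545984378.
Then c = 470.1 − a·591394 − b·4372264 = 2587878.38.
At (590475, 4375041): z = −199909.3 − 2388704.0 + 2587878.38 = -735.0 ft.

-735.0 ft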